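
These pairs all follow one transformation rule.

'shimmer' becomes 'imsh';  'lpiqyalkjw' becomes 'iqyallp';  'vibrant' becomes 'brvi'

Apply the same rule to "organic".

gaor

Looking at the pairs, the operation is to delete the last 3 characters, then move the first 2 characters to the end (rotate left by 2).
"organic" → "orga" → "gaor".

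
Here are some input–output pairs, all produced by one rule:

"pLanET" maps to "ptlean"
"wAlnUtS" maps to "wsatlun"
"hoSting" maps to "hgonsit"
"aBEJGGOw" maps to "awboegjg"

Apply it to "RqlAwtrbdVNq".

Looking at the pairs, the operation is to take characters alternately from the front and the back (1st, last, 2nd, 2nd-last, ...), then convert every letter to lowercase.
For "RqlAwtrbdVNq", step one produces "RqqNlVAdwbtr"; step two turns that into "rqqnlvadwbtr".

rqqnlvadwbtr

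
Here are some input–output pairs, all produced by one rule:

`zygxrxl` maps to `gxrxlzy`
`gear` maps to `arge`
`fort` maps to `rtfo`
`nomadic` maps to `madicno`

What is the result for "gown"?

What's happening: move the first 2 characters to the end (rotate left by 2).
On "gown" that produces "wngo".

wngo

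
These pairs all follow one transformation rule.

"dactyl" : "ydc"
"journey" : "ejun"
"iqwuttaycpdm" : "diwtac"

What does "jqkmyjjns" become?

njkyj

What's happening: move the last 2 characters to the front (rotate right by 2), then keep every other character starting from the first (positions 1st, 3rd, 5th, ...).
For "jqkmyjjns", step one produces "nsjqkmyjj"; step two turns that into "njkyj".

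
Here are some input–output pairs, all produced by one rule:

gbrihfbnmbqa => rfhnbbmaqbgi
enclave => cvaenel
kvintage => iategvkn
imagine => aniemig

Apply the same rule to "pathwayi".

tawiyaph

The rule is to swap each adjacent pair of characters (1↔2, 3↔4, ...), then move the first 3 characters to the end (rotate left by 3).
On "pathwayi": the first step gives "aphtawiy", and the second then gives "tawiyaph".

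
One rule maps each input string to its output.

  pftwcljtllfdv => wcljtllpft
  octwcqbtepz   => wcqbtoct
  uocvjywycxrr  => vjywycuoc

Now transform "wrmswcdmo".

swcwrm

The pattern: delete the last 3 characters, then move the first 3 characters to the end (rotate left by 3).
Starting from "wrmswcdmo": after the first operation, "wrmswc"; after the second, "swcwrm".
(Check on "octwcqbtepz": → "octwcqbt" → "wcqbtoct" ✓)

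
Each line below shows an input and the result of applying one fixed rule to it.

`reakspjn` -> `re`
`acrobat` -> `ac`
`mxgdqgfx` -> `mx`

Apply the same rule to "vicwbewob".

The transformation: keep only the first 2 characters.
"vicwbewob" → "vi".

vi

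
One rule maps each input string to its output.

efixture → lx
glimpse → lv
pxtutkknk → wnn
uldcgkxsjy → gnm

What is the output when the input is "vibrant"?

eq

Rule — shift every letter 3 places forward in the alphabet (wrapping around), then keep one character in every 3, starting at position 3 (positions 3rd, 6th, 9th, ...).
Starting from "vibrant": after the first operation, "yleudqw"; after the second, "eq".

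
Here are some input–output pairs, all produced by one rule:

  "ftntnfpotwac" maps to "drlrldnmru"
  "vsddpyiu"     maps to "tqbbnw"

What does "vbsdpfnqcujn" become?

tzqbndloas

The pattern: shift every letter 2 places backward in the alphabet (wrapping around), then delete the last 2 characters.
Applying both steps to "vbsdpfnqcujn": "tzqbndloashl", then "tzqbndloas".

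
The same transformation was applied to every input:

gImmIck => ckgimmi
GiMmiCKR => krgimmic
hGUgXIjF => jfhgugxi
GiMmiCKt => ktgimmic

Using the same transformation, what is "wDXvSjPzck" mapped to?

The rule is to move the last 2 characters to the front (rotate right by 2), then convert every letter to lowercase.
On "wDXvSjPzck": the first step gives "ckwDXvSjPz", and the second then gives "ckwdxvsjpz".

ckwdxvsjpz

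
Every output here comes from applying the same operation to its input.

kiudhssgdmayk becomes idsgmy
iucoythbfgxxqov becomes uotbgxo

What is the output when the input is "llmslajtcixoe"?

In each case the input is transformed by: keep every other character starting from the second (positions 2nd, 4th, 6th, ...).
On "llmslajtcixoe" that produces "lsatio".

lsatio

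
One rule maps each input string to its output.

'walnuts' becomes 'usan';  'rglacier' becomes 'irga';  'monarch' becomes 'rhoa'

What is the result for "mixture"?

Looking at the pairs, the operation is to move the last 3 characters to the front (rotate right by 3), then keep every other character starting from the first (positions 1st, 3rd, 5th, ...).
Starting from "mixture": after the first operation, "uremixt"; after the second, "ueit".

ueit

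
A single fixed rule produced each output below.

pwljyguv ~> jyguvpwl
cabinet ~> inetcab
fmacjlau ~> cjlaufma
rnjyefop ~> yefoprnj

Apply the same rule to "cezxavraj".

What's happening: move the first 3 characters to the end (rotate left by 3).
Doing the same to "cezxavraj": "xavrajcez".

xavrajcez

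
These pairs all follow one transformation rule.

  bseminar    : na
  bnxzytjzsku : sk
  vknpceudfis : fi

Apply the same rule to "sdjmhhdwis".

Looking at the pairs, the operation is to move the last 3 characters to the front (rotate right by 3), then keep only the first 2 characters.
Applying that to "sdjmhhdwis" gives "wi".

wi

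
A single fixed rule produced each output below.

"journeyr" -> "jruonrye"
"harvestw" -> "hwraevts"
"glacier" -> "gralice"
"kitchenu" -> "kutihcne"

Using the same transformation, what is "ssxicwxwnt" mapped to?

stxscixwnw

The pattern: move the last character to the front, then swap each adjacent pair of characters (1↔2, 3↔4, ...).
"ssxicwxwnt" → "tssxicwxwn" → "stxscixwnw".
(Check on "kitchenu": → "ukitchen" → "kutihcne" ✓)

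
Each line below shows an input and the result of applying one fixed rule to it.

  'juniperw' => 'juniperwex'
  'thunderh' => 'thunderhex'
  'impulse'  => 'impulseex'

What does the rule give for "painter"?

The rule is to append "ex".
Doing the same to "painter": "painterex".

painterex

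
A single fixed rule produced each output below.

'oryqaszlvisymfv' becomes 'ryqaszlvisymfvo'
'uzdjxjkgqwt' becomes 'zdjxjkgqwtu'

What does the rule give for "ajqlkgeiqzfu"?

In each case the input is transformed by: move the first character to the end.
Doing the same to "ajqlkgeiqzfu": "jqlkgeiqzfua".

jqlkgeiqzfua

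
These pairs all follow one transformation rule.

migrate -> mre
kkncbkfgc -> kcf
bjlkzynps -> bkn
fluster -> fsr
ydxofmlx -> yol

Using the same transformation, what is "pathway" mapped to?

Each output is the input with this applied: keep one character in every 3, starting at position 1 (positions 1st, 4th, 7th, ...).
So "pathway" becomes "phy".

phy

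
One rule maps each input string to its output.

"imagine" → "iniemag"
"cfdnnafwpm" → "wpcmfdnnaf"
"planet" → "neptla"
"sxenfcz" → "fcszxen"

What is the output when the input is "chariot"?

The transformation: swap the first and last characters, then move the last 3 characters to the front (rotate right by 3).
So "chariot" becomes "iocthar".
(Check on "sxenfcz": → "zxenfcs" → "fcszxen" ✓)

iocthar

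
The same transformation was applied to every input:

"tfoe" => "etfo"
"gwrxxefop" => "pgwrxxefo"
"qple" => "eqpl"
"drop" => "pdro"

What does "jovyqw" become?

wjovyq

In each case the input is transformed by: move the last character to the front.
For "jovyqw" the result is "wjovyq".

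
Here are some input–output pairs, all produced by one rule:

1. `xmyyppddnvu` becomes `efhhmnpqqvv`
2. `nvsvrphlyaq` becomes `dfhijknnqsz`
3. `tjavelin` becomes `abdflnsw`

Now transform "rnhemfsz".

efjkrwxz

The transformation: shift every letter 8 places backward in the alphabet (wrapping around), then sort the characters into alphabetical order.
"rnhemfsz" → "jfzwexkr" → "efjkrwxz".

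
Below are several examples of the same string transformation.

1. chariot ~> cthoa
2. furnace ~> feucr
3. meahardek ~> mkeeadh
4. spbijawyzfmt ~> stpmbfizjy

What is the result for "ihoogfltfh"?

The transformation: take characters alternately from the front and the back (1st, last, 2nd, 2nd-last, ...), then delete the last 2 characters.
"ihoogfltfh" → "ihhfotolgf" → "ihhfotol".

ihhfotol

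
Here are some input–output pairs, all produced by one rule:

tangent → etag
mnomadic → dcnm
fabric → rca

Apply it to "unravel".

vlna

Looking at the pairs, the operation is to move the last 3 characters to the front (rotate right by 3), then keep every other character starting from the first (positions 1st, 3rd, 5th, ...).
On "unravel": the first step gives "velunra", and the second then gives "vlna".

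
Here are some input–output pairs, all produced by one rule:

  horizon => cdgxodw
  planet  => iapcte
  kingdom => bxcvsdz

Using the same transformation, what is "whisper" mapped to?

Each output is the input with this applied: swap the first and last characters, then shift every letter 11 places backward in the alphabet (wrapping around).
Applying that to "whisper" gives "gwxhetl".
(Check on "horizon": → "norizoh" → "cdgxodw" ✓)

gwxhetl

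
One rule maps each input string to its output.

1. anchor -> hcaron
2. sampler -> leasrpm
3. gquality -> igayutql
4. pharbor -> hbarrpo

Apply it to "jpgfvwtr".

jgfwvtrp

The rule is to sort the characters into reverse alphabetical order, then move the last 3 characters to the front (rotate right by 3).
On "jpgfvwtr": the first step gives "wvtrpjgf", and the second then gives "jgfwvtrp".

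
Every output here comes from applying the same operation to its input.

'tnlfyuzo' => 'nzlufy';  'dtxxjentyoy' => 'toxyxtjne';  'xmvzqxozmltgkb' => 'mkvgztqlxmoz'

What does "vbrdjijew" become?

The pattern: take characters alternately from the front and the back (1st, last, 2nd, 2nd-last, ...), then delete the first 2 characters.
So "vbrdjijew" becomes "berjdij".

berjdij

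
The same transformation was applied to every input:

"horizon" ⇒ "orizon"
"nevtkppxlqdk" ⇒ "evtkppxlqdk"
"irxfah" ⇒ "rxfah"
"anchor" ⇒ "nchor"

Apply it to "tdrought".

Looking at the pairs, the operation is to delete the first character.
Applying that to "tdrought" gives "drought".

drought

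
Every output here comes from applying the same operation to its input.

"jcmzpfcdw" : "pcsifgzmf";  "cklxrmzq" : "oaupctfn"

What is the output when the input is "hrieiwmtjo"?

Each output is the input with this applied: move the first 2 characters to the end (rotate left by 2), then shift every letter 3 places forward in the alphabet (wrapping around).
Working it through for "hrieiwmtjo": intermediate "ieiwmtjohr", final "lhlzpwmrku".
(Check on "jcmzpfcdw": → "mzpfcdwjc" → "pcsifgzmf" ✓)

lhlzpwmrku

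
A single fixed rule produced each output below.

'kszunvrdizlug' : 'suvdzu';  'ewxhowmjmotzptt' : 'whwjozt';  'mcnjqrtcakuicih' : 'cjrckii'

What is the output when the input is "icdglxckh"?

cgxk

The rule is to keep every other character starting from the second (positions 2nd, 4th, 6th, ...).
Applying that to "icdglxckh" gives "cgxk".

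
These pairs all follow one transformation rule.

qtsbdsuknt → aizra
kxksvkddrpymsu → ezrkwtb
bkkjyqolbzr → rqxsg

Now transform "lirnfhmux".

What's happening: keep every other character starting from the second (positions 2nd, 4th, 6th, ...), then shift every letter 7 places forward in the alphabet (wrapping around).
Starting from "lirnfhmux": after the first operation, "inhu"; after the second, "puob".

puob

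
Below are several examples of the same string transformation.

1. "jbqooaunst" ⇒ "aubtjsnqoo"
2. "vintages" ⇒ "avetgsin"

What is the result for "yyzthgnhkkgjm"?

gzgyhyhtjnkmk

Each output is the input with this applied: sort the characters into alphabetical order, then take characters alternately from the front and the back (1st, last, 2nd, 2nd-last, ...).
For "yyzthgnhkkgjm", step one produces "gghhjkkmntyyz"; step two turns that into "gzgyhyhtjnkmk".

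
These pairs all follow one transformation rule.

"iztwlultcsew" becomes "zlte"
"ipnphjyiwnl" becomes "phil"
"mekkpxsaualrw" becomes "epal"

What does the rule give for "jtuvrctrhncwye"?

What's happening: keep one character in every 3, starting at position 2 (positions 2nd, 5th, 8th, ...).
So "jtuvrctrhncwye" becomes "trrce".

trrce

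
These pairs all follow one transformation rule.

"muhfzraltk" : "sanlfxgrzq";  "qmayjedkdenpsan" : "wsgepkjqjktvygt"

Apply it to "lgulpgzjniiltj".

rmarvmfptoorzp

The transformation: shift every letter 6 places forward in the alphabet (wrapping around).
Applying that to "lgulpgzjniiltj" gives "rmarvmfptoorzp".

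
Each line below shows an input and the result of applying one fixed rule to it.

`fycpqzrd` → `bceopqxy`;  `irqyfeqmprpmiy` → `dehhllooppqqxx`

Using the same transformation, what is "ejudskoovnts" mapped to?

cdijmnnrrstu

In each case the input is transformed by: sort the characters into alphabetical order, then shift every letter 1 place backward in the alphabet (wrapping around).
Applying both steps to "ejudskoovnts": "dejknoosstuv", then "cdijmnnrrstu".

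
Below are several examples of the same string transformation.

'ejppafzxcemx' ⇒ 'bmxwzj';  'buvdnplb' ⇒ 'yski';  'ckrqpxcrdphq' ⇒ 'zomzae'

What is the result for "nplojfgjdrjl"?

kigdag

In each case the input is transformed by: keep every other character starting from the first (positions 1st, 3rd, 5th, ...), then shift every letter 3 places backward in the alphabet (wrapping around).
For "nplojfgjdrjl", step one produces "nljgdj"; step two turns that into "kigdag".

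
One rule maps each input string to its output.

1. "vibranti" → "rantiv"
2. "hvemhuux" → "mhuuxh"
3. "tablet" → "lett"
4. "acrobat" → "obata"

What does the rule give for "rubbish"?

bishr

Rule — move the first 3 characters to the end (rotate left by 3), then delete the last 2 characters.
On "rubbish": the first step gives "bishrub", and the second then gives "bishr".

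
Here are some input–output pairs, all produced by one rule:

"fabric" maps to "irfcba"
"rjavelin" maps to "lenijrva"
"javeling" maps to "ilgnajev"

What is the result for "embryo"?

What's happening: swap the front and back halves of the string, then swap each adjacent pair of characters (1↔2, 3↔4, ...).
Working it through for "embryo": intermediate "ryoemb", final "yreobm".
(Check on "fabric": → "ricfab" → "irfcba" ✓)

yreobm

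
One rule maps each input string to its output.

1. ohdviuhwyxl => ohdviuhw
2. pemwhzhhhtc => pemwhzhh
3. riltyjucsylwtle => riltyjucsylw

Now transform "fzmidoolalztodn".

fzmidoolalzt

In each case the input is transformed by: delete the last 3 characters.
So "fzmidoolalztodn" becomes "fzmidoolalzt".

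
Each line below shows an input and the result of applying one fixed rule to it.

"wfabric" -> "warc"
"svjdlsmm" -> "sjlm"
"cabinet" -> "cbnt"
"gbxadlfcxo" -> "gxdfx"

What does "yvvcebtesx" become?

The pattern: keep every other character starting from the first (positions 1st, 3rd, 5th, ...).
Applying that to "yvvcebtesx" gives "yvets".

yvets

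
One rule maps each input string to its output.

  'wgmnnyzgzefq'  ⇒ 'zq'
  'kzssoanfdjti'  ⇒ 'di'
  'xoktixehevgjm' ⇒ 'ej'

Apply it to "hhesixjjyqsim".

yi

What's happening: keep one character in every 3, starting at position 3 (positions 3rd, 6th, 9th, ...), then delete the first 2 characters.
"hhesixjjyqsim" → "exyi" → "yi".
(Check on "xoktixehevgjm": → "kxej" → "ej" ✓)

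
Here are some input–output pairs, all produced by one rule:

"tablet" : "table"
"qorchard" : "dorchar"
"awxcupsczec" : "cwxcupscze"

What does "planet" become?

tlane

In each case the input is transformed by: delete the first character, then move the last character to the front.
Applying both steps to "planet": "lanet", then "tlane".
(Check on "awxcupsczec": → "wxcupsczec" → "cwxcupscze" ✓)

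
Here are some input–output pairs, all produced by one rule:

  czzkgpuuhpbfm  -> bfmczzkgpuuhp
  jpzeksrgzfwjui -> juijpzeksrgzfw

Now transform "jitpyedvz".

Looking at the pairs, the operation is to move the last 3 characters to the front (rotate right by 3).
For "jitpyedvz" the result is "dvzjitpye".

dvzjitpye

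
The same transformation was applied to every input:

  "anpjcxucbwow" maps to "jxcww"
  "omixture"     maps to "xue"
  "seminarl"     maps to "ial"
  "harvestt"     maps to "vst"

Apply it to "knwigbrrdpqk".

Each output is the input with this applied: delete the first 3 characters, then keep every other character starting from the first (positions 1st, 3rd, 5th, ...).
For "knwigbrrdpqk", step one produces "igbrrdpqk"; step two turns that into "ibrpk".

ibrpk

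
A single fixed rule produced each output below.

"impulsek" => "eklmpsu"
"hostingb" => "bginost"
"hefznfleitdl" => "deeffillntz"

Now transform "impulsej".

ejlmpsu

The rule is to delete the first character, then sort the characters into alphabetical order.
For "impulsej", step one produces "mpulsej"; step two turns that into "ejlmpsu".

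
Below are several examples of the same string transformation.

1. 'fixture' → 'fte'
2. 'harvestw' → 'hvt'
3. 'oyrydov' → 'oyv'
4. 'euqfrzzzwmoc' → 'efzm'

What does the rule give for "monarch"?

mah

Each output is the input with this applied: keep one character in every 3, starting at position 1 (positions 1st, 4th, 7th, ...).
For "monarch" the result is "mah".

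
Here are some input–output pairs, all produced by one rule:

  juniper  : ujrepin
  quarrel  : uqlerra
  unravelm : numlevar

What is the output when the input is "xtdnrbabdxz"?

txzxdbabrnd

Rule — move the first 2 characters to the end (rotate left by 2), then reverse the string.
"xtdnrbabdxz" → "txzxdbabrnd".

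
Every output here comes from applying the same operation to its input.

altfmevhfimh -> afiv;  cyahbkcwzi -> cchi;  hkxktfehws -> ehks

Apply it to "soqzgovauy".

svyz

The pattern: keep one character in every 3, starting at position 1 (positions 1st, 4th, 7th, ...), then sort the characters into alphabetical order.
For "soqzgovauy", step one produces "szvy"; step two turns that into "svyz".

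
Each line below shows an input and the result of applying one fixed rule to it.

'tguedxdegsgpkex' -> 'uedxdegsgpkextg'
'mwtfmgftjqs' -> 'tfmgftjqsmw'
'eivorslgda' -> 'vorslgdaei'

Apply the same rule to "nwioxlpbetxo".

ioxlpbetxonw

The transformation: move the first 2 characters to the end (rotate left by 2).
"nwioxlpbetxo" → "ioxlpbetxonw".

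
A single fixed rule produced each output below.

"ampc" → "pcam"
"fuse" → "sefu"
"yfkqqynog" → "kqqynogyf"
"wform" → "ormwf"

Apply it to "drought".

The rule is to move the first 2 characters to the end (rotate left by 2).
"drought" → "oughtdr".

oughtdr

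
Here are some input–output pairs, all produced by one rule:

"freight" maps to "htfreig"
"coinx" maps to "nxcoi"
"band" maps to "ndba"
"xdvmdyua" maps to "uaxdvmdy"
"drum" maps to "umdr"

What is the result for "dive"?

The pattern: move the last 2 characters to the front (rotate right by 2).
"dive" → "vedi".

vedi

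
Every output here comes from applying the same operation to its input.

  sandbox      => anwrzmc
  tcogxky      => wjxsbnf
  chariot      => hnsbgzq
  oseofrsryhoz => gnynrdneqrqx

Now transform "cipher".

Looking at the pairs, the operation is to move the last 3 characters to the front (rotate right by 3), then shift every letter 1 place backward in the alphabet (wrapping around).
"cipher" → "hercip" → "gdqbho".

gdqbho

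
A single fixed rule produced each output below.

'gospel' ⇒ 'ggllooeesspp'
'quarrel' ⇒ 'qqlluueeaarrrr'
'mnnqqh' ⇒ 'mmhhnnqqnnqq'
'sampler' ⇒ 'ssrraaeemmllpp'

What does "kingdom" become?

kkmmiioonnddgg

What's happening: take characters alternately from the front and the back (1st, last, 2nd, 2nd-last, ...), then double every character.
On "kingdom": the first step gives "kmiondg", and the second then gives "kkmmiioonnddgg".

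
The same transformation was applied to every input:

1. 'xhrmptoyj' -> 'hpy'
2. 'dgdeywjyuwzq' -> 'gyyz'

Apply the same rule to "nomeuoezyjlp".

What's happening: keep one character in every 3, starting at position 2 (positions 2nd, 5th, 8th, ...).
Doing the same to "nomeuoezyjlp": "ouzl".

ouzl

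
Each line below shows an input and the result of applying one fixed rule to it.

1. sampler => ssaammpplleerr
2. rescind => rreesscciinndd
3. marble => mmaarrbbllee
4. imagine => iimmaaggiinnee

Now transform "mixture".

mmiixxttuurree

The pattern: double every character.
"mixture" → "mmiixxttuurree".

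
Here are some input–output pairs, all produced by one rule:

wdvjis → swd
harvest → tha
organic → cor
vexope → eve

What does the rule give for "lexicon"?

What's happening: move the last character to the front, then keep only the first 3 characters.
For "lexicon", step one produces "nlexico"; step two turns that into "nle".

nle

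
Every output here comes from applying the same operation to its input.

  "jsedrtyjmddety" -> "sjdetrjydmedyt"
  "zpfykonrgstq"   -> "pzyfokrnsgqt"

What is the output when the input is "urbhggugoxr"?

The transformation: swap each adjacent pair of characters (1↔2, 3↔4, ...).
"urbhggugoxr" → "ruhbggguxor".

ruhbggguxor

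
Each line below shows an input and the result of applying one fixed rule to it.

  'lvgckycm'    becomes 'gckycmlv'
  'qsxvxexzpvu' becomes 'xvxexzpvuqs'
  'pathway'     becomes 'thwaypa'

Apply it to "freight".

Each output is the input with this applied: move the first 2 characters to the end (rotate left by 2).
So "freight" becomes "eightfr".

eightfr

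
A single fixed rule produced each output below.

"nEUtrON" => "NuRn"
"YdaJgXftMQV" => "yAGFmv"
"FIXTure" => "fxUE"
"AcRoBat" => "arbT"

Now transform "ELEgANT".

eeat

Each output is the input with this applied: flip the case of every letter, then keep every other character starting from the first (positions 1st, 3rd, 5th, ...).
Applying both steps to "ELEgANT": "eleGant", then "eeat".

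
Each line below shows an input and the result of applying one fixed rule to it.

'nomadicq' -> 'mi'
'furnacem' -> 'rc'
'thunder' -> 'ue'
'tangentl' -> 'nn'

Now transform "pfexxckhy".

ecy

The rule is to keep one character in every 3, starting at position 3 (positions 3rd, 6th, 9th, ...).
So "pfexxckhy" becomes "ecy".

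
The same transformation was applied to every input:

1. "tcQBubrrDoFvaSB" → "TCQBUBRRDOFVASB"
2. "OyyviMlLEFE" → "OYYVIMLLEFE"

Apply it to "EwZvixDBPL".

Rule — convert every letter to uppercase.
Doing the same to "EwZvixDBPL": "EWZVIXDBPL".

EWZVIXDBPL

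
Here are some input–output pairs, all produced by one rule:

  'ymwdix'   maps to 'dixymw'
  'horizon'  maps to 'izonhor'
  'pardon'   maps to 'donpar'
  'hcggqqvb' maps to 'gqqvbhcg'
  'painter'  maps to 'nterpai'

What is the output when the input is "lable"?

lelab

What's happening: move the first 3 characters to the end (rotate left by 3).
For "lable" the result is "lelab".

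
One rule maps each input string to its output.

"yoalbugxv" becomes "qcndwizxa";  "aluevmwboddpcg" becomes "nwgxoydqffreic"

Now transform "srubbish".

twddkuju

In each case the input is transformed by: move the first character to the end, then shift every letter 2 places forward in the alphabet (wrapping around).
"srubbish" → "rubbishs" → "twddkuju".
(Check on "aluevmwboddpcg": → "luevmwboddpcga" → "nwgxoydqffreic" ✓)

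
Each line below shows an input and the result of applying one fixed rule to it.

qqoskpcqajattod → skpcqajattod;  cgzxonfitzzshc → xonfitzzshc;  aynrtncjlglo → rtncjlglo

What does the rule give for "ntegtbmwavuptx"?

gtbmwavuptx

The rule is to delete the first 3 characters.
So "ntegtbmwavuptx" becomes "gtbmwavuptx".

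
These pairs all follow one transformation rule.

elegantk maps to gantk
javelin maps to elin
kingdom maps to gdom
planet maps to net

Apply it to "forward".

The transformation: delete the first 3 characters.
Applying that to "forward" gives "ward".

ward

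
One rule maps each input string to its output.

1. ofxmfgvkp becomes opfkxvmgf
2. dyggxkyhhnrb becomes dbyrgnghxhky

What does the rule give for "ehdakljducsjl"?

The rule is to take characters alternately from the front and the back (1st, last, 2nd, 2nd-last, ...).
Doing the same to "ehdakljducsjl": "elhjdsackuldj".

elhjdsackuldj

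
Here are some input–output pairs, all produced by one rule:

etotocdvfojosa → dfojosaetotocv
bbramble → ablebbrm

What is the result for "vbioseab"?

oeabvbis

What's happening: swap the front and back halves of the string, then swap the first and last characters.
Applying both steps to "vbioseab": "seabvbio", then "oeabvbis".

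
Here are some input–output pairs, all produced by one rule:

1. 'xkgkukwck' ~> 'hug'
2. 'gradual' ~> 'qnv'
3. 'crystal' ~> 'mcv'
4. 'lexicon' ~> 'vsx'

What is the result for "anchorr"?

The transformation: keep one character in every 3, starting at position 1 (positions 1st, 4th, 7th, ...), then shift every letter 10 places forward in the alphabet (wrapping around).
Starting from "anchorr": after the first operation, "ahr"; after the second, "krb".
(Check on "gradual": → "gdl" → "qnv" ✓)

krb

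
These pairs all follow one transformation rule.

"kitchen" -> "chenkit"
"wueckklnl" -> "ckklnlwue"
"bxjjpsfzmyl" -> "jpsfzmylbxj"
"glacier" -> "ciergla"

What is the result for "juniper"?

iperjun

The rule is to move the first 3 characters to the end (rotate left by 3).
For "juniper" the result is "iperjun".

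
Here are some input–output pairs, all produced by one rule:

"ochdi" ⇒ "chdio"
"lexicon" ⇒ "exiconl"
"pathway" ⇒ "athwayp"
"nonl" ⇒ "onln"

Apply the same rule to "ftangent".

Rule — move the first character to the end.
For "ftangent" the result is "tangentf".

tangentf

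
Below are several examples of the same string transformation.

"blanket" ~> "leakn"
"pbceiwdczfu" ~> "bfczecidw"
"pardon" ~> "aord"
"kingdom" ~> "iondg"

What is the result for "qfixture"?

friuxt

What's happening: take characters alternately from the front and the back (1st, last, 2nd, 2nd-last, ...), then delete the first 2 characters.
For "qfixture", step one produces "qefriuxt"; step two turns that into "friuxt".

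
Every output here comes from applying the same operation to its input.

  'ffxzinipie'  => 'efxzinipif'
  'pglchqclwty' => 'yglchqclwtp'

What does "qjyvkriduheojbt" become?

Rule — swap the first and last characters.
Applying that to "qjyvkriduheojbt" gives "tjyvkriduheojbq".

tjyvkriduheojbq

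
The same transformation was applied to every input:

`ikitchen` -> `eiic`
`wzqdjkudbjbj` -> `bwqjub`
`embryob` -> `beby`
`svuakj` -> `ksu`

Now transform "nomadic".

cnmd

In each case the input is transformed by: keep every other character starting from the first (positions 1st, 3rd, 5th, ...), then move the last character to the front.
Starting from "nomadic": after the first operation, "nmdc"; after the second, "cnmd".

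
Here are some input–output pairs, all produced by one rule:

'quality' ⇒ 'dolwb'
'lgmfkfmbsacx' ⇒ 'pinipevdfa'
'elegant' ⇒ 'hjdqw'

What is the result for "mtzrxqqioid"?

What's happening: delete the first 2 characters, then shift every letter 3 places forward in the alphabet (wrapping around).
Applying both steps to "mtzrxqqioid": "zrxqqioid", then "cuattlrlg".

cuattlrlg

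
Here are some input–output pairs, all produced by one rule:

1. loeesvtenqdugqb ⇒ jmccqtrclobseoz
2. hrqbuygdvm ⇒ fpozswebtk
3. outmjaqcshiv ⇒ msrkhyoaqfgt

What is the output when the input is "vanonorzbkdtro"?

tylmlmpxzibrpm

The pattern: shift every letter 2 places backward in the alphabet (wrapping around).
So "vanonorzbkdtro" becomes "tylmlmpxzibrpm".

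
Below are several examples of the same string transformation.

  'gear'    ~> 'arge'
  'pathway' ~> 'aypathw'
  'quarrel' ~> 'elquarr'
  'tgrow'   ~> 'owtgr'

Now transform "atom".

In each case the input is transformed by: move the last 2 characters to the front (rotate right by 2).
"atom" → "omat".

omat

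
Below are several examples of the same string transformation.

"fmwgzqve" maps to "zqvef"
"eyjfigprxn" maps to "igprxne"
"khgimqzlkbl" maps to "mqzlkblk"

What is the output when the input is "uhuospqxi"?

Each output is the input with this applied: move the first character to the end, then delete the first 3 characters.
Doing the same to "uhuospqxi": "spqxiu".
(Check on "eyjfigprxn": → "yjfigprxne" → "igprxne" ✓)

spqxiu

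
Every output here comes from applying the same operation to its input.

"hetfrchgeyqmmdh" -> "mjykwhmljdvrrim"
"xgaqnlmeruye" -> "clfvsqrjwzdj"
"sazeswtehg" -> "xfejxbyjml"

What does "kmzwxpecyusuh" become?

prebcujhdzxzm

The transformation: shift every letter 5 places forward in the alphabet (wrapping around).
For "kmzwxpecyusuh" the result is "prebcujhdzxzm".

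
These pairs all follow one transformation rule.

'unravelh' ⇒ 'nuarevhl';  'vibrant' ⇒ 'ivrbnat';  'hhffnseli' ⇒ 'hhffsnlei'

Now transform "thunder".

What's happening: swap each adjacent pair of characters (1↔2, 3↔4, ...).
On "thunder" that produces "htnuedr".

htnuedr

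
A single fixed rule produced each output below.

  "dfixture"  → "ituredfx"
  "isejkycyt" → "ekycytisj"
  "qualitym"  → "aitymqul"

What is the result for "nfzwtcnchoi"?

ztcnchoinfw

What's happening: move the first 3 characters to the end (rotate left by 3), then swap the first and last characters.
Applying that to "nfzwtcnchoi" gives "ztcnchoinfw".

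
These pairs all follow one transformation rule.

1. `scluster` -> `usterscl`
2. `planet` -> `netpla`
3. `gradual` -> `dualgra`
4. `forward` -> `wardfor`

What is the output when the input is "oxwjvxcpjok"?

The rule is to move the first 3 characters to the end (rotate left by 3).
So "oxwjvxcpjok" becomes "jvxcpjokoxw".

jvxcpjokoxw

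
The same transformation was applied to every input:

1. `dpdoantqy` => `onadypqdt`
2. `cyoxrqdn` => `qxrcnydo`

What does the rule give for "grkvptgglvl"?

Looking at the pairs, the operation is to take characters alternately from the front and the back (1st, last, 2nd, 2nd-last, ...), then move the last 3 characters to the front (rotate right by 3).
Working it through for "grkvptgglvl": intermediate "glrvklvgpgt", final "pgtglrvklvg".

pgtglrvklvg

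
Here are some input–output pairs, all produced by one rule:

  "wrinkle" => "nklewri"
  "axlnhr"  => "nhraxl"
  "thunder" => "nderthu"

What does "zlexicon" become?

The transformation: move the first 3 characters to the end (rotate left by 3).
Applying that to "zlexicon" gives "xiconzle".

xiconzle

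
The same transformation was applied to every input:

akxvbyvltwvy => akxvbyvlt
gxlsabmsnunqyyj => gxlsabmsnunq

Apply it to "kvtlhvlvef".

Looking at the pairs, the operation is to delete the last 3 characters.
Applying that to "kvtlhvlvef" gives "kvtlhvl".

kvtlhvl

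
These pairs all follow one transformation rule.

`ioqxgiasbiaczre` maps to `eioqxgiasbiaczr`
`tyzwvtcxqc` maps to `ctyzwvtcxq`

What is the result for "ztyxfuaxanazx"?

xztyxfuaxanaz

Rule — move the last character to the front.
Doing the same to "ztyxfuaxanazx": "xztyxfuaxanaz".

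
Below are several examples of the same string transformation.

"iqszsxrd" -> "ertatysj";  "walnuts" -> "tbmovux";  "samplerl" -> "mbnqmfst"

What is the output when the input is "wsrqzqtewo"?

ptsrarufxx

In each case the input is transformed by: swap the first and last characters, then shift every letter 1 place forward in the alphabet (wrapping around).
Applying both steps to "wsrqzqtewo": "osrqzqteww", then "ptsrarufxx".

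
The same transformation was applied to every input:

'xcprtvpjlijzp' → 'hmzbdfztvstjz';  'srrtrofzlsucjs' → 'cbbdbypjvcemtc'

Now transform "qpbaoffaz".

azlkyppkj

In each case the input is transformed by: shift every letter 10 places forward in the alphabet (wrapping around).
On "qpbaoffaz" that produces "azlkyppkj".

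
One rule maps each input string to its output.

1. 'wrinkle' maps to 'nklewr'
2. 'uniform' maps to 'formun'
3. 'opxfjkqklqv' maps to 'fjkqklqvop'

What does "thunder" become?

The rule is to move the first 2 characters to the end (rotate left by 2), then delete the first character.
On "thunder": the first step gives "underth", and the second then gives "nderth".

nderth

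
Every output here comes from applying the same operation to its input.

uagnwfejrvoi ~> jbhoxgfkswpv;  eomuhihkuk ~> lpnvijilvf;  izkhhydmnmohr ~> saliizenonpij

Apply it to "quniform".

Looking at the pairs, the operation is to shift every letter 1 place forward in the alphabet (wrapping around), then swap the first and last characters.
"quniform" → "rvojgpsn" → "nvojgpsr".

nvojgpsr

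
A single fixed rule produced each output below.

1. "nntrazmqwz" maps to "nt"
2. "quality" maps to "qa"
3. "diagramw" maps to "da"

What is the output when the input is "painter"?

Rule — keep every other character starting from the first (positions 1st, 3rd, 5th, ...), then keep only the first 2 characters.
On "painter" that produces "pi".

pi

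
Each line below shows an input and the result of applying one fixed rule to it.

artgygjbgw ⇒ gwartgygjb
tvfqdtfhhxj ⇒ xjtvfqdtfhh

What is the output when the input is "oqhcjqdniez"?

ezoqhcjqdni

The rule is to move the last 2 characters to the front (rotate right by 2).
So "oqhcjqdniez" becomes "ezoqhcjqdni".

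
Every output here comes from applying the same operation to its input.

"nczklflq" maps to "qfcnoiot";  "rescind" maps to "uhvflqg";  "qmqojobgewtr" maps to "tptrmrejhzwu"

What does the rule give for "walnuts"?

zdoqxwv

In each case the input is transformed by: shift every letter 3 places forward in the alphabet (wrapping around).
On "walnuts" that produces "zdoqxwv".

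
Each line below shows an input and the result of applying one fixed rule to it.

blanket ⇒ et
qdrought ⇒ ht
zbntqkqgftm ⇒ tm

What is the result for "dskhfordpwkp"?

In each case the input is transformed by: keep only the last 2 characters.
On "dskhfordpwkp" that produces "kp".

kp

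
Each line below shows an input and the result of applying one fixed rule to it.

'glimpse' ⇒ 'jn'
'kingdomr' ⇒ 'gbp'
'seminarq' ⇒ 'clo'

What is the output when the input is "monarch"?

mp

Each output is the input with this applied: keep one character in every 3, starting at position 2 (positions 2nd, 5th, 8th, ...), then shift every letter 2 places backward in the alphabet (wrapping around).
Applying both steps to "monarch": "or", then "mp".
(Check on "seminarq": → "enq" → "clo" ✓)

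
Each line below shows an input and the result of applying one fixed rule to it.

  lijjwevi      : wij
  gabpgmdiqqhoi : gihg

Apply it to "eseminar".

ire

Looking at the pairs, the operation is to move the first 3 characters to the end (rotate left by 3), then keep one character in every 3, starting at position 2 (positions 2nd, 5th, 8th, ...).
Applying both steps to "eseminar": "minarese", then "ire".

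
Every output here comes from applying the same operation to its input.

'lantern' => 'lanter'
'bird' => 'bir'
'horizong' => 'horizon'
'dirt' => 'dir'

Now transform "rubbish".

rubbis

Rule — delete the last character.
So "rubbish" becomes "rubbis".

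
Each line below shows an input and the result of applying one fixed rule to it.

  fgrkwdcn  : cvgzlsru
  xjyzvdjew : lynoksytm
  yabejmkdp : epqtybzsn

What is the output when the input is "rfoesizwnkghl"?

Looking at the pairs, the operation is to swap the first and last characters, then shift every letter 11 places backward in the alphabet (wrapping around).
Starting from "rfoesizwnkghl": after the first operation, "lfoesizwnkghr"; after the second, "audthxolczvwg".
(Check on "fgrkwdcn": → "ngrkwdcf" → "cvgzlsru" ✓)

audthxolczvwg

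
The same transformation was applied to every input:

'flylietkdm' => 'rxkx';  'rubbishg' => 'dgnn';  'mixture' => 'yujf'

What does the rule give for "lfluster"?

xrxg

Each output is the input with this applied: shift every letter 12 places forward in the alphabet (wrapping around), then keep only the first 4 characters.
Starting from "lfluster": after the first operation, "xrxgefqd"; after the second, "xrxg".
(Check on "mixture": → "yujfgdq" → "yujf" ✓)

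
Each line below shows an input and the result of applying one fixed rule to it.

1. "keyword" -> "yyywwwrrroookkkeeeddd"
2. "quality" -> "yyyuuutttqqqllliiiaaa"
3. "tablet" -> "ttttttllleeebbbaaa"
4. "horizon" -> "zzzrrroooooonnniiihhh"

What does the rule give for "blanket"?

In each case the input is transformed by: sort the characters into reverse alphabetical order, then repeat every character 3 times.
Starting from "blanket": after the first operation, "tnlkeba"; after the second, "tttnnnlllkkkeeebbbaaa".

tttnnnlllkkkeeebbbaaa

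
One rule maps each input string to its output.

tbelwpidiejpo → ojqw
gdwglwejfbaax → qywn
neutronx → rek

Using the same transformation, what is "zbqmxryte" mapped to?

In each case the input is transformed by: keep one character in every 3, starting at position 2 (positions 2nd, 5th, 8th, ...), then shift every letter 13 places forward in the alphabet (wrapping around) — i.e. ROT13.
Working it through for "zbqmxryte": intermediate "bxt", final "okg".

okg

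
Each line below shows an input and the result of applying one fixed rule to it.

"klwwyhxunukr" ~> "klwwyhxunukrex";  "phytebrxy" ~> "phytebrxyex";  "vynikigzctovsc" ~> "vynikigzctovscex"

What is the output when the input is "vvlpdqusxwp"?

What's happening: append "ex".
So "vvlpdqusxwp" becomes "vvlpdqusxwpex".

vvlpdqusxwpex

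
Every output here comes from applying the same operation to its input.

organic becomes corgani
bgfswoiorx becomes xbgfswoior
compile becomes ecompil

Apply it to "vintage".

evintag

In each case the input is transformed by: move the last character to the front.
So "vintage" becomes "evintag".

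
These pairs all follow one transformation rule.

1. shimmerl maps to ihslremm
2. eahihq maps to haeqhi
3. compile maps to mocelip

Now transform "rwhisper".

The pattern: reverse the string, then move the last 3 characters to the front (rotate right by 3).
Starting from "rwhisper": after the first operation, "repsihwr"; after the second, "hwrrepsi".

hwrrepsi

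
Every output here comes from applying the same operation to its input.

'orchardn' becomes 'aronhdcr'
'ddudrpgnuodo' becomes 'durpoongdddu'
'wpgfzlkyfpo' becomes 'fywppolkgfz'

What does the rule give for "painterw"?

atrpniew

In each case the input is transformed by: sort the characters into reverse alphabetical order, then swap the first and last characters.
Starting from "painterw": after the first operation, "wtrpniea"; after the second, "atrpniew".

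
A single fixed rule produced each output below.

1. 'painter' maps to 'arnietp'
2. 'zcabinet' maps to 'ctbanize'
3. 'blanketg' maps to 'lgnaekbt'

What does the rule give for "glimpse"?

lemispg

The rule is to swap the first and last characters, then swap each adjacent pair of characters (1↔2, 3↔4, ...).
"glimpse" → "elimpsg" → "lemispg".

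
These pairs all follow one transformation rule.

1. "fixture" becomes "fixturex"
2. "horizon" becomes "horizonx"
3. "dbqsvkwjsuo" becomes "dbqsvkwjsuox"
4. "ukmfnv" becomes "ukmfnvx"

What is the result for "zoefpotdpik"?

The transformation: append "x".
So "zoefpotdpik" becomes "zoefpotdpikx".

zoefpotdpikx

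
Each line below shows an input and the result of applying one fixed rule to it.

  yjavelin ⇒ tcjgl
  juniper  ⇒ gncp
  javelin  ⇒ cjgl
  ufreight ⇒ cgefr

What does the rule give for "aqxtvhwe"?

rtfuc

In each case the input is transformed by: shift every letter 2 places backward in the alphabet (wrapping around), then delete the first 3 characters.
Working it through for "aqxtvhwe": intermediate "yovrtfuc", final "rtfuc".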